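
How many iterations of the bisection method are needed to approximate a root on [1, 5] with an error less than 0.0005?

We need (b-a)/2^n ≤ 0.0005
(5 - 1)/2^n ≤ 0.0005
4/2^n ≤ 0.0005
2^n ≥ 8000
n ≥ log₂(8000) = 12.97
n ≥ 13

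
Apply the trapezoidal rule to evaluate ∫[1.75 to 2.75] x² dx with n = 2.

f(x) = x²
a = 1.75, b = 2.75, n = 2
h = (b - a)/n = 0.500000

Trapezoidal rule: (h/2)[f(x₀) + 2f(x₁) + 2f(x₂) + ... + f(xₙ)]

x_0 = 1.7500, f(x_0) = 3.062500, coefficient = 1
x_1 = 2.2500, f(x_1) = 5.062500, coefficient = 2
x_2 = 2.7500, f(x_2) = 7.562500, coefficient = 1

I ≈ (0.500000/2) × 20.750000 = 5.187500
Exact value: 5.145833
Error: 0.041667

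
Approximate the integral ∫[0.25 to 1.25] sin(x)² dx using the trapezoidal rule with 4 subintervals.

f(x) = sin(x)²
a = 0.25, b = 1.25, n = 4
h = (b - a)/n = 0.250000

Trapezoidal rule: (h/2)[f(x₀) + 2f(x₁) + 2f(x₂) + ... + f(xₙ)]

x_0 = 0.2500, f(x_0) = 0.061209, coefficient = 1
x_1 = 0.5000, f(x_1) = 0.229849, coefficient = 2
x_2 = 0.7500, f(x_2) = 0.464631, coefficient = 2
x_3 = 1.0000, f(x_3) = 0.708073, coefficient = 2
x_4 = 1.2500, f(x_4) = 0.900572, coefficient = 1

I ≈ (0.250000/2) × 3.766888 = 0.470861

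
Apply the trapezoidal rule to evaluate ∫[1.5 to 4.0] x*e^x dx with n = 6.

f(x) = x*e^x
a = 1.5, b = 4.0, n = 6
h = (b - a)/n = 0.416667

Trapezoidal rule: (h/2)[f(x₀) + 2f(x₁) + 2f(x₂) + ... + f(xₙ)]

x_0 = 1.5000, f(x_0) = 6.722534, coefficient = 1
x_1 = 1.9167, f(x_1) = 13.029998, coefficient = 2
x_2 = 2.3333, f(x_2) = 24.061937, coefficient = 2
x_3 = 2.7500, f(x_3) = 43.017238, coefficient = 2
x_4 = 3.1667, f(x_4) = 75.139484, coefficient = 2
x_5 = 3.5833, f(x_5) = 128.976059, coefficient = 2
x_6 = 4.0000, f(x_6) = 218.392600, coefficient = 1

I ≈ (0.416667/2) × 793.564565 = 165.325951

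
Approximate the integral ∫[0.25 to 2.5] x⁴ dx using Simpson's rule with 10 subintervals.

f(x) = x⁴
a = 0.25, b = 2.5, n = 10
h = (b - a)/n = 0.225000

Simpson's rule: (h/3)[f(x₀) + 4f(x₁) + 2f(x₂) + ... + f(xₙ)]

x_0 = 0.2500, f(x_0) = 0.003906, coefficient = 1
x_1 = 0.4750, f(x_1) = 0.050907, coefficient = 4
x_2 = 0.7000, f(x_2) = 0.240100, coefficient = 2
x_3 = 0.9250, f(x_3) = 0.732094, coefficient = 4
x_4 = 1.1500, f(x_4) = 1.749006, coefficient = 2
x_5 = 1.3750, f(x_5) = 3.574463, coefficient = 4
x_6 = 1.6000, f(x_6) = 6.553600, coefficient = 2
x_7 = 1.8250, f(x_7) = 11.093063, coefficient = 4
x_8 = 2.0500, f(x_8) = 17.661006, coefficient = 2
x_9 = 2.2750, f(x_9) = 26.787094, coefficient = 4
x_10 = 2.5000, f(x_10) = 39.062500, coefficient = 1

I ≈ (0.225000/3) × 260.424314 = 19.531824
Exact value: 19.531055
Error: 0.000769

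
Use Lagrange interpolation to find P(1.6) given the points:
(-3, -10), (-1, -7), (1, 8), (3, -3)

Lagrange interpolation formula:
P(x) = Σ yᵢ × Lᵢ(x)
where Lᵢ(x) = Π_{j≠i} (x - xⱼ)/(xᵢ - xⱼ)

L_0(1.6) = (1.6 - (-1))/(-3 - (-1)) × (1.6 - 1)/(-3 - 1) × (1.6 - 3)/(-3 - 3) = 0.045500
L_1(1.6) = (1.6 - (-3))/(-1 - (-3)) × (1.6 - 1)/(-1 - 1) × (1.6 - 3)/(-1 - 3) = -0.241500
L_2(1.6) = (1.6 - (-3))/(1 - (-3)) × (1.6 - (-1))/(1 - (-1)) × (1.6 - 3)/(1 - 3) = 1.046500
L_3(1.6) = (1.6 - (-3))/(3 - (-3)) × (1.6 - (-1))/(3 - (-1)) × (1.6 - 1)/(3 - 1) = 0.149500

P(1.6) = (-10)×L_0(1.6) + (-7)×L_1(1.6) + 8×L_2(1.6) + (-3)×L_3(1.6)
P(1.6) = 9.159000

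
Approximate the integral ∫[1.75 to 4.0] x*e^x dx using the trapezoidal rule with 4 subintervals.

f(x) = x*e^x
a = 1.75, b = 4.0, n = 4
h = (b - a)/n = 0.562500

Trapezoidal rule: (h/2)[f(x₀) + 2f(x₁) + 2f(x₂) + ... + f(xₙ)]

x_0 = 1.7500, f(x_0) = 10.070555, coefficient = 1
x_1 = 2.3125, f(x_1) = 23.355423, coefficient = 2
x_2 = 2.8750, f(x_2) = 50.960594, coefficient = 2
x_3 = 3.4375, f(x_3) = 106.937491, coefficient = 2
x_4 = 4.0000, f(x_4) = 218.392600, coefficient = 1

I ≈ (0.562500/2) × 590.970170 = 166.210360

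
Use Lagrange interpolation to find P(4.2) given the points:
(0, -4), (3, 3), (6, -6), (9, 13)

Lagrange interpolation formula:
P(x) = Σ yᵢ × Lᵢ(x)
where Lᵢ(x) = Π_{j≠i} (x - xⱼ)/(xᵢ - xⱼ)

L_0(4.2) = (4.2 - 3)/(0 - 3) × (4.2 - 6)/(0 - 6) × (4.2 - 9)/(0 - 9) = -0.064000
L_1(4.2) = (4.2 - 0)/(3 - 0) × (4.2 - 6)/(3 - 6) × (4.2 - 9)/(3 - 9) = 0.672000
L_2(4.2) = (4.2 - 0)/(6 - 0) × (4.2 - 3)/(6 - 3) × (4.2 - 9)/(6 - 9) = 0.448000
L_3(4.2) = (4.2 - 0)/(9 - 0) × (4.2 - 3)/(9 - 3) × (4.2 - 6)/(9 - 6) = -0.056000

P(4.2) = (-4)×L_0(4.2) + 3×L_1(4.2) + (-6)×L_2(4.2) + 13×L_3(4.2)
P(4.2) = -1.144000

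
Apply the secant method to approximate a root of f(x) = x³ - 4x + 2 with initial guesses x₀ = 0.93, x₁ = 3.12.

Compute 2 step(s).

f(x) = x³ - 4x + 2
x₀ = 0.93, x₁ = 3.12

Secant formula: x_{n+1} = x_n - f(x_n)(x_n - x_{n-1})/(f(x_n) - f(x_{n-1}))

Iteration 1:
  f(0.930000) = -0.915643
  f(3.120000) = 19.891328
  x_2 = 3.120000 - 19.891328×(3.120000 - 0.930000)/(19.891328 - (-0.915643))
       = 1.026374
Iteration 2:
  f(3.120000) = 19.891328
  f(1.026374) = -1.024269
  x_3 = 1.026374 - (-1.024269)×(1.026374 - 3.120000)/(-1.024269 - 19.891328)
       = 1.128902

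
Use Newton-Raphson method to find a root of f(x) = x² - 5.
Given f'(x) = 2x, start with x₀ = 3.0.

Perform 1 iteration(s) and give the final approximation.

f(x) = x² - 5
f'(x) = 2x
x₀ = 3.0

Newton-Raphson formula: x_{n+1} = x_n - f(x_n)/f'(x_n)

Iteration 1:
  f(3.000000) = 4.000000
  f'(3.000000) = 6.000000
  x_1 = 3.000000 - 4.000000/6.000000 = 2.333333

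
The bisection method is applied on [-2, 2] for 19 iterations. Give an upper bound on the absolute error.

Bisection error bound: |error| ≤ (b-a)/2^n
|error| ≤ (2 - (-2))/2^19 = 4/2^19
|error| ≤ 0.0000076294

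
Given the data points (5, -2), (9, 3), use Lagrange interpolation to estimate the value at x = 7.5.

Lagrange interpolation formula:
P(x) = Σ yᵢ × Lᵢ(x)
where Lᵢ(x) = Π_{j≠i} (x - xⱼ)/(xᵢ - xⱼ)

L_0(7.5) = (7.5 - 9)/(5 - 9) = 0.375000
L_1(7.5) = (7.5 - 5)/(9 - 5) = 0.625000

P(7.5) = (-2)×L_0(7.5) + 3×L_1(7.5)
P(7.5) = 1.125000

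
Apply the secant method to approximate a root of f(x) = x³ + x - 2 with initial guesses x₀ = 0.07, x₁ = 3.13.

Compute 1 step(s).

f(x) = x³ + x - 2
x₀ = 0.07, x₁ = 3.13

Secant formula: x_{n+1} = x_n - f(x_n)(x_n - x_{n-1})/(f(x_n) - f(x_{n-1}))

Iteration 1:
  f(0.070000) = -1.929657
  f(3.130000) = 31.794297
  x_2 = 3.130000 - 31.794297×(3.130000 - 0.070000)/(31.794297 - (-1.929657))
       = 0.245091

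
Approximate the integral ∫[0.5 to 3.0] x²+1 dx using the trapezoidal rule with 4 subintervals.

f(x) = x²+1
a = 0.5, b = 3.0, n = 4
h = (b - a)/n = 0.625000

Trapezoidal rule: (h/2)[f(x₀) + 2f(x₁) + 2f(x₂) + ... + f(xₙ)]

x_0 = 0.5000, f(x_0) = 1.250000, coefficient = 1
x_1 = 1.1250, f(x_1) = 2.265625, coefficient = 2
x_2 = 1.7500, f(x_2) = 4.062500, coefficient = 2
x_3 = 2.3750, f(x_3) = 6.640625, coefficient = 2
x_4 = 3.0000, f(x_4) = 10.000000, coefficient = 1

I ≈ (0.625000/2) × 37.187500 = 11.621094
Exact value: 11.458333
Error: 0.162760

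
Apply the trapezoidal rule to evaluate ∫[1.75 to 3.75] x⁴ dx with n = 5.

f(x) = x⁴
a = 1.75, b = 3.75, n = 5
h = (b - a)/n = 0.400000

Trapezoidal rule: (h/2)[f(x₀) + 2f(x₁) + 2f(x₂) + ... + f(xₙ)]

x_0 = 1.7500, f(x_0) = 9.378906, coefficient = 1
x_1 = 2.1500, f(x_1) = 21.367506, coefficient = 2
x_2 = 2.5500, f(x_2) = 42.282506, coefficient = 2
x_3 = 2.9500, f(x_3) = 75.733506, coefficient = 2
x_4 = 3.3500, f(x_4) = 125.944506, coefficient = 2
x_5 = 3.7500, f(x_5) = 197.753906, coefficient = 1

I ≈ (0.400000/2) × 737.788863 = 147.557773
Exact value: 145.032813
Error: 2.524960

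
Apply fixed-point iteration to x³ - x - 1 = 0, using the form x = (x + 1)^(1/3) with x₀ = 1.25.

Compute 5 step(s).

Equation: x³ - x - 1 = 0
Fixed-point form: x = (x + 1)^(1/3)
x₀ = 1.25

x_1 = g(1.250000) = 1.310371
x_2 = g(1.310371) = 1.321987
x_3 = g(1.321987) = 1.324199
x_4 = g(1.324199) = 1.324619
x_5 = g(1.324619) = 1.324699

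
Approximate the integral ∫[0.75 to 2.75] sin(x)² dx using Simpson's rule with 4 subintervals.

f(x) = sin(x)²
a = 0.75, b = 2.75, n = 4
h = (b - a)/n = 0.500000

Simpson's rule: (h/3)[f(x₀) + 4f(x₁) + 2f(x₂) + ... + f(xₙ)]

x_0 = 0.7500, f(x_0) = 0.464631, coefficient = 1
x_1 = 1.2500, f(x_1) = 0.900572, coefficient = 4
x_2 = 1.7500, f(x_2) = 0.968228, coefficient = 2
x_3 = 2.2500, f(x_3) = 0.605398, coefficient = 4
x_4 = 2.7500, f(x_4) = 0.145665, coefficient = 1

I ≈ (0.500000/3) × 8.570632 = 1.428439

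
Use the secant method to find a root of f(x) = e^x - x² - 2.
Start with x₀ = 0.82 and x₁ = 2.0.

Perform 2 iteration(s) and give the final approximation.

f(x) = e^x - x² - 2
x₀ = 0.82, x₁ = 2.0

Secant formula: x_{n+1} = x_n - f(x_n)(x_n - x_{n-1})/(f(x_n) - f(x_{n-1}))

Iteration 1:
  f(0.820000) = -0.401900
  f(2.000000) = 1.389056
  x_2 = 2.000000 - 1.389056×(2.000000 - 0.820000)/(1.389056 - (-0.401900))
       = 1.084798
Iteration 2:
  f(2.000000) = 1.389056
  f(1.084798) = -0.217944
  x_3 = 1.084798 - (-0.217944)×(1.084798 - 2.000000)/(-0.217944 - 1.389056)
       = 1.208920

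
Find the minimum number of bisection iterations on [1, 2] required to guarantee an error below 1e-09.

We need (b-a)/2^n ≤ 1e-09
(2 - 1)/2^n ≤ 1e-09
1/2^n ≤ 1e-09
2^n ≥ 1000000000
n ≥ log₂(1000000000) = 29.90
n ≥ 30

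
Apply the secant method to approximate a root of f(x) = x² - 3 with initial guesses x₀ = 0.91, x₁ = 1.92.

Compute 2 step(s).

f(x) = x² - 3
x₀ = 0.91, x₁ = 1.92

Secant formula: x_{n+1} = x_n - f(x_n)(x_n - x_{n-1})/(f(x_n) - f(x_{n-1}))

Iteration 1:
  f(0.910000) = -2.171900
  f(1.920000) = 0.686400
  x_2 = 1.920000 - 0.686400×(1.920000 - 0.910000)/(0.686400 - (-2.171900))
       = 1.677456
Iteration 2:
  f(1.920000) = 0.686400
  f(1.677456) = -0.186142
  x_3 = 1.677456 - (-0.186142)×(1.677456 - 1.920000)/(-0.186142 - 0.686400)
       = 1.729198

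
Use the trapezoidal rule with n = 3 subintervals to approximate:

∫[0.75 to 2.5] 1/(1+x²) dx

f(x) = 1/(1+x²)
a = 0.75, b = 2.5, n = 3
h = (b - a)/n = 0.583333

Trapezoidal rule: (h/2)[f(x₀) + 2f(x₁) + 2f(x₂) + ... + f(xₙ)]

x_0 = 0.7500, f(x_0) = 0.640000, coefficient = 1
x_1 = 1.3333, f(x_1) = 0.360000, coefficient = 2
x_2 = 1.9167, f(x_2) = 0.213967, coefficient = 2
x_3 = 2.5000, f(x_3) = 0.137931, coefficient = 1

I ≈ (0.583333/2) × 1.925866 = 0.561711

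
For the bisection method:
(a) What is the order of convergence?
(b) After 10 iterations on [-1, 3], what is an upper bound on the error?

(a) Bisection has linear (order 1) convergence; the error is halved each step.

(b) Error bound = (b-a)/2^n = (3 - (-1))/2^{10}
    = 4/2^{10}

(a) 1 (linear); (b) error ≤ 3.91e-03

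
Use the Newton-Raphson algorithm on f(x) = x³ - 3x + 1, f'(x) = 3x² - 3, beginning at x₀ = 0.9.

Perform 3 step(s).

f(x) = x³ - 3x + 1
f'(x) = 3x² - 3
x₀ = 0.9

Newton-Raphson formula: x_{n+1} = x_n - f(x_n)/f'(x_n)

Iteration 1:
  f(0.900000) = -0.971000
  f'(0.900000) = -0.570000
  x_1 = 0.900000 - (-0.971000)/(-0.570000) = -0.803509
Iteration 2:
  f(-0.803509) = 2.891760
  f'(-0.803509) = -1.063121
  x_2 = -0.803509 - 2.891760/(-1.063121) = 1.916558
Iteration 3:
  f(1.916558) = 2.290216
  f'(1.916558) = 8.019582
  x_3 = 1.916558 - 2.290216/8.019582 = 1.630980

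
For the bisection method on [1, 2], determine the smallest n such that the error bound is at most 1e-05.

We need (b-a)/2^n ≤ 1e-05
(2 - 1)/2^n ≤ 1e-05
1/2^n ≤ 1e-05
2^n ≥ 100000
n ≥ log₂(100000) = 16.61
n ≥ 17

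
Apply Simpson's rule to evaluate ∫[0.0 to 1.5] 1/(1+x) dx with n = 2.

f(x) = 1/(1+x)
a = 0.0, b = 1.5, n = 2
h = (b - a)/n = 0.750000

Simpson's rule: (h/3)[f(x₀) + 4f(x₁) + 2f(x₂) + ... + f(xₙ)]

x_0 = 0.0000, f(x_0) = 1.000000, coefficient = 1
x_1 = 0.7500, f(x_1) = 0.571429, coefficient = 4
x_2 = 1.5000, f(x_2) = 0.400000, coefficient = 1

I ≈ (0.750000/3) × 3.685714 = 0.921429
Exact value: 0.916291
Error: 0.005138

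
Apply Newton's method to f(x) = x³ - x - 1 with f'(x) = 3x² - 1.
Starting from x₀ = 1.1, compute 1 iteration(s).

f(x) = x³ - x - 1
f'(x) = 3x² - 1
x₀ = 1.1

Newton-Raphson formula: x_{n+1} = x_n - f(x_n)/f'(x_n)

Iteration 1:
  f(1.100000) = -0.769000
  f'(1.100000) = 2.630000
  x_1 = 1.100000 - (-0.769000)/2.630000 = 1.392395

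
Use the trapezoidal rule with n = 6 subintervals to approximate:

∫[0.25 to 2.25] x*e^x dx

f(x) = x*e^x
a = 0.25, b = 2.25, n = 6
h = (b - a)/n = 0.333333

Trapezoidal rule: (h/2)[f(x₀) + 2f(x₁) + 2f(x₂) + ... + f(xₙ)]

x_0 = 0.2500, f(x_0) = 0.321006, coefficient = 1
x_1 = 0.5833, f(x_1) = 1.045334, coefficient = 2
x_2 = 0.9167, f(x_2) = 2.292528, coefficient = 2
x_3 = 1.2500, f(x_3) = 4.362929, coefficient = 2
x_4 = 1.5833, f(x_4) = 7.712679, coefficient = 2
x_5 = 1.9167, f(x_5) = 13.029998, coefficient = 2
x_6 = 2.2500, f(x_6) = 21.347406, coefficient = 1

I ≈ (0.333333/2) × 78.555350 = 13.092558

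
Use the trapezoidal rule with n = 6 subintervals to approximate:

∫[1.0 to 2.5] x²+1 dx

f(x) = x²+1
a = 1.0, b = 2.5, n = 6
h = (b - a)/n = 0.250000

Trapezoidal rule: (h/2)[f(x₀) + 2f(x₁) + 2f(x₂) + ... + f(xₙ)]

x_0 = 1.0000, f(x_0) = 2.000000, coefficient = 1
x_1 = 1.2500, f(x_1) = 2.562500, coefficient = 2
x_2 = 1.5000, f(x_2) = 3.250000, coefficient = 2
x_3 = 1.7500, f(x_3) = 4.062500, coefficient = 2
x_4 = 2.0000, f(x_4) = 5.000000, coefficient = 2
x_5 = 2.2500, f(x_5) = 6.062500, coefficient = 2
x_6 = 2.5000, f(x_6) = 7.250000, coefficient = 1

I ≈ (0.250000/2) × 51.125000 = 6.390625
Exact value: 6.375000
Error: 0.015625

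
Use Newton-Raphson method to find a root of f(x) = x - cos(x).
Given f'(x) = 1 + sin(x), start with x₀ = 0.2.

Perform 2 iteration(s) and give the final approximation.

f(x) = x - cos(x)
f'(x) = 1 + sin(x)
x₀ = 0.2

Newton-Raphson formula: x_{n+1} = x_n - f(x_n)/f'(x_n)

Iteration 1:
  f(0.200000) = -0.780067
  f'(0.200000) = 1.198669
  x_1 = 0.200000 - (-0.780067)/1.198669 = 0.850777
Iteration 2:
  f(0.850777) = 0.191378
  f'(0.850777) = 1.751793
  x_2 = 0.850777 - 0.191378/1.751793 = 0.741530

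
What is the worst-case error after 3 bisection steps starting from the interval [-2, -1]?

Bisection error bound: |error| ≤ (b-a)/2^n
|error| ≤ (-1 - (-2))/2^3 = 1/2^3
|error| ≤ 0.1250000000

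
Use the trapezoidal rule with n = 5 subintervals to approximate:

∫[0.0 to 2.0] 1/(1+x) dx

f(x) = 1/(1+x)
a = 0.0, b = 2.0, n = 5
h = (b - a)/n = 0.400000

Trapezoidal rule: (h/2)[f(x₀) + 2f(x₁) + 2f(x₂) + ... + f(xₙ)]

x_0 = 0.0000, f(x_0) = 1.000000, coefficient = 1
x_1 = 0.4000, f(x_1) = 0.714286, coefficient = 2
x_2 = 0.8000, f(x_2) = 0.555556, coefficient = 2
x_3 = 1.2000, f(x_3) = 0.454545, coefficient = 2
x_4 = 1.6000, f(x_4) = 0.384615, coefficient = 2
x_5 = 2.0000, f(x_5) = 0.333333, coefficient = 1

I ≈ (0.400000/2) × 5.551338 = 1.110268
Exact value: 1.098612
Error: 0.011655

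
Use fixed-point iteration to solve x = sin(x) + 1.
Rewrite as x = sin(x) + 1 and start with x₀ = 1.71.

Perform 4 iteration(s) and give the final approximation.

Equation: x = sin(x) + 1
Fixed-point form: x = sin(x) + 1
x₀ = 1.71

x_1 = g(1.710000) = 1.990327
x_2 = g(1.990327) = 1.913280
x_3 = g(1.913280) = 1.941923
x_4 = g(1.941923) = 1.931919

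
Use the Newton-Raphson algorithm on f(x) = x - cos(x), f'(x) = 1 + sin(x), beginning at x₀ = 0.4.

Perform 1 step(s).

f(x) = x - cos(x)
f'(x) = 1 + sin(x)
x₀ = 0.4

Newton-Raphson formula: x_{n+1} = x_n - f(x_n)/f'(x_n)

Iteration 1:
  f(0.400000) = -0.521061
  f'(0.400000) = 1.389418
  x_1 = 0.400000 - (-0.521061)/1.389418 = 0.775021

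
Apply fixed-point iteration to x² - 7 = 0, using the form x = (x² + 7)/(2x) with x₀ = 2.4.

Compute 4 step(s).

Equation: x² - 7 = 0
Fixed-point form: x = (x² + 7)/(2x)
x₀ = 2.4

x_1 = g(2.400000) = 2.658333
x_2 = g(2.658333) = 2.645781
x_3 = g(2.645781) = 2.645751
x_4 = g(2.645751) = 2.645751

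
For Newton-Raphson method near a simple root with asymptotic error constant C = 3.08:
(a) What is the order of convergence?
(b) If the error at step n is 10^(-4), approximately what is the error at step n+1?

(a) Newton-Raphson has quadratic (order 2) convergence near simple roots.
    This means |e_{n+1}| ≈ C|e_n|².

(b) With |e_n| = 10^(-4) and C = 3.08:
    |e_{n+1}| ≈ 3.08 × (10^(-4))² = 3.08 × 10^(-8)

(a) 2 (quadratic); (b) |e_{n+1}| ≈ 3.080e-08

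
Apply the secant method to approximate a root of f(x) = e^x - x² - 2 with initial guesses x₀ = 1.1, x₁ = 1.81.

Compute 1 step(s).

f(x) = e^x - x² - 2
x₀ = 1.1, x₁ = 1.81

Secant formula: x_{n+1} = x_n - f(x_n)(x_n - x_{n-1})/(f(x_n) - f(x_{n-1}))

Iteration 1:
  f(1.100000) = -0.205834
  f(1.810000) = 0.834347
  x_2 = 1.810000 - 0.834347×(1.810000 - 1.100000)/(0.834347 - (-0.205834))
       = 1.240497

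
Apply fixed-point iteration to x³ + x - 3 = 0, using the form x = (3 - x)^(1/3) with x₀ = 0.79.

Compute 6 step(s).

Equation: x³ + x - 3 = 0
Fixed-point form: x = (3 - x)^(1/3)
x₀ = 0.79

x_1 = g(0.790000) = 1.302559
x_2 = g(1.302559) = 1.192884
x_3 = g(1.192884) = 1.218041
x_4 = g(1.218041) = 1.212363
x_5 = g(1.212363) = 1.213649
x_6 = g(1.213649) = 1.213358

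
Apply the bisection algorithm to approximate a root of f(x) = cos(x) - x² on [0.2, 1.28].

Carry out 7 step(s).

f(x) = cos(x) - x²
Initial interval: [0.2, 1.28]

Iteration 1:
  c_1 = (0.200000 + 1.280000)/2 = 0.740000
  f(c_1) = f(0.740000) = 0.190869
  f(a) × f(c) ≥ 0, new interval: [0.740000, 1.280000]
Iteration 2:
  c_2 = (0.740000 + 1.280000)/2 = 1.010000
  f(c_2) = f(1.010000) = -0.488239
  f(a) × f(c) < 0, new interval: [0.740000, 1.010000]
Iteration 3:
  c_3 = (0.740000 + 1.010000)/2 = 0.875000
  f(c_3) = f(0.875000) = -0.124628
  f(a) × f(c) < 0, new interval: [0.740000, 0.875000]
Iteration 4:
  c_4 = (0.740000 + 0.875000)/2 = 0.807500
  f(c_4) = f(0.807500) = 0.039251
  f(a) × f(c) ≥ 0, new interval: [0.807500, 0.875000]
Iteration 5:
  c_5 = (0.807500 + 0.875000)/2 = 0.841250
  f(c_5) = f(0.841250) = -0.041170
  f(a) × f(c) < 0, new interval: [0.807500, 0.841250]
Iteration 6:
  c_6 = (0.807500 + 0.841250)/2 = 0.824375
  f(c_6) = f(0.824375) = -0.000578
  f(a) × f(c) < 0, new interval: [0.807500, 0.824375]
Iteration 7:
  c_7 = (0.807500 + 0.824375)/2 = 0.815937
  f(c_7) = f(0.815937) = 0.019432
  f(a) × f(c) ≥ 0, new interval: [0.815937, 0.824375]

After 7 iteration(s), the approximation is c_7 = 0.815937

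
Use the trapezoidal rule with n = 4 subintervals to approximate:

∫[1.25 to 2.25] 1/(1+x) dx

f(x) = 1/(1+x)
a = 1.25, b = 2.25, n = 4
h = (b - a)/n = 0.250000

Trapezoidal rule: (h/2)[f(x₀) + 2f(x₁) + 2f(x₂) + ... + f(xₙ)]

x_0 = 1.2500, f(x_0) = 0.444444, coefficient = 1
x_1 = 1.5000, f(x_1) = 0.400000, coefficient = 2
x_2 = 1.7500, f(x_2) = 0.363636, coefficient = 2
x_3 = 2.0000, f(x_3) = 0.333333, coefficient = 2
x_4 = 2.2500, f(x_4) = 0.307692, coefficient = 1

I ≈ (0.250000/2) × 2.946076 = 0.368260
Exact value: 0.367725
Error: 0.000535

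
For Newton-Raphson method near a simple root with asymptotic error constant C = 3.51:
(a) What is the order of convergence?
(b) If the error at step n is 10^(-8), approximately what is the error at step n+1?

(a) Newton-Raphson has quadratic (order 2) convergence near simple roots.
    This means |e_{n+1}| ≈ C|e_n|².

(b) With |e_n| = 10^(-8) and C = 3.51:
    |e_{n+1}| ≈ 3.51 × (10^(-8))² = 3.51 × 10^(-16)

(a) 2 (quadratic); (b) |e_{n+1}| ≈ 3.510e-16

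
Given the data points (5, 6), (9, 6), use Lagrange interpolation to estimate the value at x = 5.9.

Lagrange interpolation formula:
P(x) = Σ yᵢ × Lᵢ(x)
where Lᵢ(x) = Π_{j≠i} (x - xⱼ)/(xᵢ - xⱼ)

L_0(5.9) = (5.9 - 9)/(5 - 9) = 0.775000
L_1(5.9) = (5.9 - 5)/(9 - 5) = 0.225000

P(5.9) = 6×L_0(5.9) + 6×L_1(5.9)
P(5.9) = 6.000000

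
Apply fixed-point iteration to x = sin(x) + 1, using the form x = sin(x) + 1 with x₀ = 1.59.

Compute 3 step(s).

Equation: x = sin(x) + 1
Fixed-point form: x = sin(x) + 1
x₀ = 1.59

x_1 = g(1.590000) = 1.999816
x_2 = g(1.999816) = 1.909374
x_3 = g(1.909374) = 1.943228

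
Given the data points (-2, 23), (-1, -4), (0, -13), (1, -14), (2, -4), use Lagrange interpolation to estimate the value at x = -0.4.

Lagrange interpolation formula:
P(x) = Σ yᵢ × Lᵢ(x)
where Lᵢ(x) = Π_{j≠i} (x - xⱼ)/(xᵢ - xⱼ)

L_0(-0.4) = (-0.4 - (-1))/(-2 - (-1)) × (-0.4 - 0)/(-2 - 0) × (-0.4 - 1)/(-2 - 1) × (-0.4 - 2)/(-2 - 2) = -0.033600
L_1(-0.4) = (-0.4 - (-2))/(-1 - (-2)) × (-0.4 - 0)/(-1 - 0) × (-0.4 - 1)/(-1 - 1) × (-0.4 - 2)/(-1 - 2) = 0.358400
L_2(-0.4) = (-0.4 - (-2))/(0 - (-2)) × (-0.4 - (-1))/(0 - (-1)) × (-0.4 - 1)/(0 - 1) × (-0.4 - 2)/(0 - 2) = 0.806400
L_3(-0.4) = (-0.4 - (-2))/(1 - (-2)) × (-0.4 - (-1))/(1 - (-1)) × (-0.4 - 0)/(1 - 0) × (-0.4 - 2)/(1 - 2) = -0.153600
L_4(-0.4) = (-0.4 - (-2))/(2 - (-2)) × (-0.4 - (-1))/(2 - (-1)) × (-0.4 - 0)/(2 - 0) × (-0.4 - 1)/(2 - 1) = 0.022400

P(-0.4) = 23×L_0(-0.4) + (-4)×L_1(-0.4) + (-13)×L_2(-0.4) + (-14)×L_3(-0.4) + (-4)×L_4(-0.4)
P(-0.4) = -10.628800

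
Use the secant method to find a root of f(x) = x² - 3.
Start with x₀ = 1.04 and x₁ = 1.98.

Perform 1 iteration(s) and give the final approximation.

f(x) = x² - 3
x₀ = 1.04, x₁ = 1.98

Secant formula: x_{n+1} = x_n - f(x_n)(x_n - x_{n-1})/(f(x_n) - f(x_{n-1}))

Iteration 1:
  f(1.040000) = -1.918400
  f(1.980000) = 0.920400
  x_2 = 1.980000 - 0.920400×(1.980000 - 1.040000)/(0.920400 - (-1.918400))
       = 1.675232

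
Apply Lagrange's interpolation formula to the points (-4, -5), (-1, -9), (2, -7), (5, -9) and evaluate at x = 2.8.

Lagrange interpolation formula:
P(x) = Σ yᵢ × Lᵢ(x)
where Lᵢ(x) = Π_{j≠i} (x - xⱼ)/(xᵢ - xⱼ)

L_0(2.8) = (2.8 - (-1))/(-4 - (-1)) × (2.8 - 2)/(-4 - 2) × (2.8 - 5)/(-4 - 5) = 0.041284
L_1(2.8) = (2.8 - (-4))/(-1 - (-4)) × (2.8 - 2)/(-1 - 2) × (2.8 - 5)/(-1 - 5) = -0.221630
L_2(2.8) = (2.8 - (-4))/(2 - (-4)) × (2.8 - (-1))/(2 - (-1)) × (2.8 - 5)/(2 - 5) = 1.052741
L_3(2.8) = (2.8 - (-4))/(5 - (-4)) × (2.8 - (-1))/(5 - (-1)) × (2.8 - 2)/(5 - 2) = 0.127605

P(2.8) = (-5)×L_0(2.8) + (-9)×L_1(2.8) + (-7)×L_2(2.8) + (-9)×L_3(2.8)
P(2.8) = -6.729383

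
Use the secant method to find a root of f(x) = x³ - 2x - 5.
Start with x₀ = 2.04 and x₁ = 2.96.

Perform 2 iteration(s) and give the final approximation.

f(x) = x³ - 2x - 5
x₀ = 2.04, x₁ = 2.96

Secant formula: x_{n+1} = x_n - f(x_n)(x_n - x_{n-1})/(f(x_n) - f(x_{n-1}))

Iteration 1:
  f(2.040000) = -0.590336
  f(2.960000) = 15.014336
  x_2 = 2.960000 - 15.014336×(2.960000 - 2.040000)/(15.014336 - (-0.590336))
       = 2.074804
Iteration 2:
  f(2.960000) = 15.014336
  f(2.074804) = -0.217965
  x_3 = 2.074804 - (-0.217965)×(2.074804 - 2.960000)/(-0.217965 - 15.014336)
       = 2.087471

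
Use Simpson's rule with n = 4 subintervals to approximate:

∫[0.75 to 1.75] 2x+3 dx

f(x) = 2x+3
a = 0.75, b = 1.75, n = 4
h = (b - a)/n = 0.250000

Simpson's rule: (h/3)[f(x₀) + 4f(x₁) + 2f(x₂) + ... + f(xₙ)]

x_0 = 0.7500, f(x_0) = 4.500000, coefficient = 1
x_1 = 1.0000, f(x_1) = 5.000000, coefficient = 4
x_2 = 1.2500, f(x_2) = 5.500000, coefficient = 2
x_3 = 1.5000, f(x_3) = 6.000000, coefficient = 4
x_4 = 1.7500, f(x_4) = 6.500000, coefficient = 1

I ≈ (0.250000/3) × 66.000000 = 5.500000
Exact value: 5.500000
Error: 0.000000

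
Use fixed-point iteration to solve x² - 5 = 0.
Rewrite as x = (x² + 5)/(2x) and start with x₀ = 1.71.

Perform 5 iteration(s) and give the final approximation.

Equation: x² - 5 = 0
Fixed-point form: x = (x² + 5)/(2x)
x₀ = 1.71

x_1 = g(1.710000) = 2.316988
x_2 = g(2.316988) = 2.237481
x_3 = g(2.237481) = 2.236068
x_4 = g(2.236068) = 2.236068
x_5 = g(2.236068) = 2.236068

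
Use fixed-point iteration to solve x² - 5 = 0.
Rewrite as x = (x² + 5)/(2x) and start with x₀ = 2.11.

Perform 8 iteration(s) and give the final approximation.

Equation: x² - 5 = 0
Fixed-point form: x = (x² + 5)/(2x)
x₀ = 2.11

x_1 = g(2.110000) = 2.239834
x_2 = g(2.239834) = 2.236071
x_3 = g(2.236071) = 2.236068
x_4 = g(2.236068) = 2.236068
x_5 = g(2.236068) = 2.236068
x_6 = g(2.236068) = 2.236068
x_7 = g(2.236068) = 2.236068
x_8 = g(2.236068) = 2.236068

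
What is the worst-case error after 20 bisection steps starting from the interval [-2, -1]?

Bisection error bound: |error| ≤ (b-a)/2^n
|error| ≤ (-1 - (-2))/2^20 = 1/2^20
|error| ≤ 0.0000009537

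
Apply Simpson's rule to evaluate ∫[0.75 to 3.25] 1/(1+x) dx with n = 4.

f(x) = 1/(1+x)
a = 0.75, b = 3.25, n = 4
h = (b - a)/n = 0.625000

Simpson's rule: (h/3)[f(x₀) + 4f(x₁) + 2f(x₂) + ... + f(xₙ)]

x_0 = 0.7500, f(x_0) = 0.571429, coefficient = 1
x_1 = 1.3750, f(x_1) = 0.421053, coefficient = 4
x_2 = 2.0000, f(x_2) = 0.333333, coefficient = 2
x_3 = 2.6250, f(x_3) = 0.275862, coefficient = 4
x_4 = 3.2500, f(x_4) = 0.235294, coefficient = 1

I ≈ (0.625000/3) × 4.261048 = 0.887718
Exact value: 0.887303
Error: 0.000415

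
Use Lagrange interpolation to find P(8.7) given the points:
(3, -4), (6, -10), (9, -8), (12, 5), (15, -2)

Lagrange interpolation formula:
P(x) = Σ yᵢ × Lᵢ(x)
where Lᵢ(x) = Π_{j≠i} (x - xⱼ)/(xᵢ - xⱼ)

L_0(8.7) = (8.7 - 6)/(3 - 6) × (8.7 - 9)/(3 - 9) × (8.7 - 12)/(3 - 12) × (8.7 - 15)/(3 - 15) = -0.008663
L_1(8.7) = (8.7 - 3)/(6 - 3) × (8.7 - 9)/(6 - 9) × (8.7 - 12)/(6 - 12) × (8.7 - 15)/(6 - 15) = 0.073150
L_2(8.7) = (8.7 - 3)/(9 - 3) × (8.7 - 6)/(9 - 6) × (8.7 - 12)/(9 - 12) × (8.7 - 15)/(9 - 15) = 0.987525
L_3(8.7) = (8.7 - 3)/(12 - 3) × (8.7 - 6)/(12 - 6) × (8.7 - 9)/(12 - 9) × (8.7 - 15)/(12 - 15) = -0.059850
L_4(8.7) = (8.7 - 3)/(15 - 3) × (8.7 - 6)/(15 - 6) × (8.7 - 9)/(15 - 9) × (8.7 - 12)/(15 - 12) = 0.007838

P(8.7) = (-4)×L_0(8.7) + (-10)×L_1(8.7) + (-8)×L_2(8.7) + 5×L_3(8.7) + (-2)×L_4(8.7)
P(8.7) = -8.911975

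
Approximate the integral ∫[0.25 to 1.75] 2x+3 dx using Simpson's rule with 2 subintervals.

f(x) = 2x+3
a = 0.25, b = 1.75, n = 2
h = (b - a)/n = 0.750000

Simpson's rule: (h/3)[f(x₀) + 4f(x₁) + 2f(x₂) + ... + f(xₙ)]

x_0 = 0.2500, f(x_0) = 3.500000, coefficient = 1
x_1 = 1.0000, f(x_1) = 5.000000, coefficient = 4
x_2 = 1.7500, f(x_2) = 6.500000, coefficient = 1

I ≈ (0.750000/3) × 30.000000 = 7.500000
Exact value: 7.500000
Error: 0.000000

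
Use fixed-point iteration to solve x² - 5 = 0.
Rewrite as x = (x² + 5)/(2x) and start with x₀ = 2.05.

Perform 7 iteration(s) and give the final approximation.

Equation: x² - 5 = 0
Fixed-point form: x = (x² + 5)/(2x)
x₀ = 2.05

x_1 = g(2.050000) = 2.244512
x_2 = g(2.244512) = 2.236084
x_3 = g(2.236084) = 2.236068
x_4 = g(2.236068) = 2.236068
x_5 = g(2.236068) = 2.236068
x_6 = g(2.236068) = 2.236068
x_7 = g(2.236068) = 2.236068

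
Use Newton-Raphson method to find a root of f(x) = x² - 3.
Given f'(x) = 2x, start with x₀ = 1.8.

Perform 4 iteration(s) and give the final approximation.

f(x) = x² - 3
f'(x) = 2x
x₀ = 1.8

Newton-Raphson formula: x_{n+1} = x_n - f(x_n)/f'(x_n)

Iteration 1:
  f(1.800000) = 0.240000
  f'(1.800000) = 3.600000
  x_1 = 1.800000 - 0.240000/3.600000 = 1.733333
Iteration 2:
  f(1.733333) = 0.004444
  f'(1.733333) = 3.466667
  x_2 = 1.733333 - 0.004444/3.466667 = 1.732051
Iteration 3:
  f(1.732051) = 0.000002
  f'(1.732051) = 3.464103
  x_3 = 1.732051 - 0.000002/3.464103 = 1.732051
Iteration 4:
  f(1.732051) = 0.000000
  f'(1.732051) = 3.464102
  x_4 = 1.732051 - 0.000000/3.464102 = 1.732051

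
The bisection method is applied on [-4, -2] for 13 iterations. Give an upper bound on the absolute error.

Bisection error bound: |error| ≤ (b-a)/2^n
|error| ≤ (-2 - (-4))/2^13 = 2/2^13
|error| ≤ 0.0002441406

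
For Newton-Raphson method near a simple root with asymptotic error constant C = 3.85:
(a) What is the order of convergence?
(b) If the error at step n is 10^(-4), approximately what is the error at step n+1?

(a) Newton-Raphson has quadratic (order 2) convergence near simple roots.
    This means |e_{n+1}| ≈ C|e_n|².

(b) With |e_n| = 10^(-4) and C = 3.85:
    |e_{n+1}| ≈ 3.85 × (10^(-4))² = 3.85 × 10^(-8)

(a) 2 (quadratic); (b) |e_{n+1}| ≈ 3.850e-08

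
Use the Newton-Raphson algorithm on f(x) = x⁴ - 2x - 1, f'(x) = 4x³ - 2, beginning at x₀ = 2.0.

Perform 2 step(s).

f(x) = x⁴ - 2x - 1
f'(x) = 4x³ - 2
x₀ = 2.0

Newton-Raphson formula: x_{n+1} = x_n - f(x_n)/f'(x_n)

Iteration 1:
  f(2.000000) = 11.000000
  f'(2.000000) = 30.000000
  x_1 = 2.000000 - 11.000000/30.000000 = 1.633333
Iteration 2:
  f(1.633333) = 2.850372
  f'(1.633333) = 15.429481
  x_2 = 1.633333 - 2.850372/15.429481 = 1.448598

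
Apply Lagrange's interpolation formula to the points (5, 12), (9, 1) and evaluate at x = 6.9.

Lagrange interpolation formula:
P(x) = Σ yᵢ × Lᵢ(x)
where Lᵢ(x) = Π_{j≠i} (x - xⱼ)/(xᵢ - xⱼ)

L_0(6.9) = (6.9 - 9)/(5 - 9) = 0.525000
L_1(6.9) = (6.9 - 5)/(9 - 5) = 0.475000

P(6.9) = 12×L_0(6.9) + 1×L_1(6.9)
P(6.9) = 6.775000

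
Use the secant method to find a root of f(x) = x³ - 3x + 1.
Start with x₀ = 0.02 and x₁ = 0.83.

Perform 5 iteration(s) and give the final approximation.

f(x) = x³ - 3x + 1
x₀ = 0.02, x₁ = 0.83

Secant formula: x_{n+1} = x_n - f(x_n)(x_n - x_{n-1})/(f(x_n) - f(x_{n-1}))

Iteration 1:
  f(0.020000) = 0.940008
  f(0.830000) = -0.918213
  x_2 = 0.830000 - (-0.918213)×(0.830000 - 0.020000)/(-0.918213 - 0.940008)
       = 0.429750
Iteration 2:
  f(0.830000) = -0.918213
  f(0.429750) = -0.209882
  x_3 = 0.429750 - (-0.209882)×(0.429750 - 0.830000)/(-0.209882 - (-0.918213))
       = 0.311154
Iteration 3:
  f(0.429750) = -0.209882
  f(0.311154) = 0.096663
  x_4 = 0.311154 - 0.096663×(0.311154 - 0.429750)/(0.096663 - (-0.209882))
       = 0.348551
Iteration 4:
  f(0.311154) = 0.096663
  f(0.348551) = -0.003308
  x_5 = 0.348551 - (-0.003308)×(0.348551 - 0.311154)/(-0.003308 - 0.096663)
       = 0.347313
Iteration 5:
  f(0.348551) = -0.003308
  f(0.347313) = -0.000045
  x_6 = 0.347313 - (-0.000045)×(0.347313 - 0.348551)/(-0.000045 - (-0.003308))
       = 0.347296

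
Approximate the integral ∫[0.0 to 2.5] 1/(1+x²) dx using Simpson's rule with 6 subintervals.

f(x) = 1/(1+x²)
a = 0.0, b = 2.5, n = 6
h = (b - a)/n = 0.416667

Simpson's rule: (h/3)[f(x₀) + 4f(x₁) + 2f(x₂) + ... + f(xₙ)]

x_0 = 0.0000, f(x_0) = 1.000000, coefficient = 1
x_1 = 0.4167, f(x_1) = 0.852071, coefficient = 4
x_2 = 0.8333, f(x_2) = 0.590164, coefficient = 2
x_3 = 1.2500, f(x_3) = 0.390244, coefficient = 4
x_4 = 1.6667, f(x_4) = 0.264706, coefficient = 2
x_5 = 2.0833, f(x_5) = 0.187256, coefficient = 4
x_6 = 2.5000, f(x_6) = 0.137931, coefficient = 1

I ≈ (0.416667/3) × 8.565955 = 1.189716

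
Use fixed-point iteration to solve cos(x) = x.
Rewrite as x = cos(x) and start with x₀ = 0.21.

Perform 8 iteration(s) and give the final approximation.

Equation: cos(x) = x
Fixed-point form: x = cos(x)
x₀ = 0.21

x_1 = g(0.210000) = 0.978031
x_2 = g(0.978031) = 0.558657
x_3 = g(0.558657) = 0.847968
x_4 = g(0.847968) = 0.661509
x_5 = g(0.661509) = 0.789066
x_6 = g(0.789066) = 0.704508
x_7 = g(0.704508) = 0.761930
x_8 = g(0.761930) = 0.723505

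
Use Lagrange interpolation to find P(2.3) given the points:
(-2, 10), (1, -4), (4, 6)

Lagrange interpolation formula:
P(x) = Σ yᵢ × Lᵢ(x)
where Lᵢ(x) = Π_{j≠i} (x - xⱼ)/(xᵢ - xⱼ)

L_0(2.3) = (2.3 - 1)/(-2 - 1) × (2.3 - 4)/(-2 - 4) = -0.122778
L_1(2.3) = (2.3 - (-2))/(1 - (-2)) × (2.3 - 4)/(1 - 4) = 0.812222
L_2(2.3) = (2.3 - (-2))/(4 - (-2)) × (2.3 - 1)/(4 - 1) = 0.310556

P(2.3) = 10×L_0(2.3) + (-4)×L_1(2.3) + 6×L_2(2.3)
P(2.3) = -2.613333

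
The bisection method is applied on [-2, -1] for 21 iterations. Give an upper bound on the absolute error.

Bisection error bound: |error| ≤ (b-a)/2^n
|error| ≤ (-1 - (-2))/2^21 = 1/2^21
|error| ≤ 0.0000004768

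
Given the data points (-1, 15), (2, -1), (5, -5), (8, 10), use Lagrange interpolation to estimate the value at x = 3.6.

Lagrange interpolation formula:
P(x) = Σ yᵢ × Lᵢ(x)
where Lᵢ(x) = Π_{j≠i} (x - xⱼ)/(xᵢ - xⱼ)

L_0(3.6) = (3.6 - 2)/(-1 - 2) × (3.6 - 5)/(-1 - 5) × (3.6 - 8)/(-1 - 8) = -0.060840
L_1(3.6) = (3.6 - (-1))/(2 - (-1)) × (3.6 - 5)/(2 - 5) × (3.6 - 8)/(2 - 8) = 0.524741
L_2(3.6) = (3.6 - (-1))/(5 - (-1)) × (3.6 - 2)/(5 - 2) × (3.6 - 8)/(5 - 8) = 0.599704
L_3(3.6) = (3.6 - (-1))/(8 - (-1)) × (3.6 - 2)/(8 - 2) × (3.6 - 5)/(8 - 5) = -0.063605

P(3.6) = 15×L_0(3.6) + (-1)×L_1(3.6) + (-5)×L_2(3.6) + 10×L_3(3.6)
P(3.6) = -5.071901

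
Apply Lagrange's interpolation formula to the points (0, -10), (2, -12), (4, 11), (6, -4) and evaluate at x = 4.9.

Lagrange interpolation formula:
P(x) = Σ yᵢ × Lᵢ(x)
where Lᵢ(x) = Π_{j≠i} (x - xⱼ)/(xᵢ - xⱼ)

L_0(4.9) = (4.9 - 2)/(0 - 2) × (4.9 - 4)/(0 - 4) × (4.9 - 6)/(0 - 6) = 0.059813
L_1(4.9) = (4.9 - 0)/(2 - 0) × (4.9 - 4)/(2 - 4) × (4.9 - 6)/(2 - 6) = -0.303188
L_2(4.9) = (4.9 - 0)/(4 - 0) × (4.9 - 2)/(4 - 2) × (4.9 - 6)/(4 - 6) = 0.976937
L_3(4.9) = (4.9 - 0)/(6 - 0) × (4.9 - 2)/(6 - 2) × (4.9 - 4)/(6 - 4) = 0.266438

P(4.9) = (-10)×L_0(4.9) + (-12)×L_1(4.9) + 11×L_2(4.9) + (-4)×L_3(4.9)
P(4.9) = 12.720687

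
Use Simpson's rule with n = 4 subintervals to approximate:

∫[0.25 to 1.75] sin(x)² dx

f(x) = sin(x)²
a = 0.25, b = 1.75, n = 4
h = (b - a)/n = 0.375000

Simpson's rule: (h/3)[f(x₀) + 4f(x₁) + 2f(x₂) + ... + f(xₙ)]

x_0 = 0.2500, f(x_0) = 0.061209, coefficient = 1
x_1 = 0.6250, f(x_1) = 0.342339, coefficient = 4
x_2 = 1.0000, f(x_2) = 0.708073, coefficient = 2
x_3 = 1.3750, f(x_3) = 0.962151, coefficient = 4
x_4 = 1.7500, f(x_4) = 0.968228, coefficient = 1

I ≈ (0.375000/3) × 7.663544 = 0.957943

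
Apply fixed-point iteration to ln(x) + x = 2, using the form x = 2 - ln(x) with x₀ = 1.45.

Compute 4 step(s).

Equation: ln(x) + x = 2
Fixed-point form: x = 2 - ln(x)
x₀ = 1.45

x_1 = g(1.450000) = 1.628436
x_2 = g(1.628436) = 1.512380
x_3 = g(1.512380) = 1.586316
x_4 = g(1.586316) = 1.538586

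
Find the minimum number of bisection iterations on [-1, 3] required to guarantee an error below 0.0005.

We need (b-a)/2^n ≤ 0.0005
(3 - (-1))/2^n ≤ 0.0005
4/2^n ≤ 0.0005
2^n ≥ 8000
n ≥ log₂(8000) = 12.97
n ≥ 13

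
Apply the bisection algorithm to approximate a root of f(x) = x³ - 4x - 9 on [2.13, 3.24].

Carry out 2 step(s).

f(x) = x³ - 4x - 9
Initial interval: [2.13, 3.24]

Iteration 1:
  c_1 = (2.130000 + 3.240000)/2 = 2.685000
  f(c_1) = f(2.685000) = -0.383231
  f(a) × f(c) ≥ 0, new interval: [2.685000, 3.240000]
Iteration 2:
  c_2 = (2.685000 + 3.240000)/2 = 2.962500
  f(c_2) = f(2.962500) = 5.150104
  f(a) × f(c) < 0, new interval: [2.685000, 2.962500]

After 2 iteration(s), the approximation is c_2 = 2.962500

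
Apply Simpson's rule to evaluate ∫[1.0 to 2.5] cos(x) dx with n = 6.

f(x) = cos(x)
a = 1.0, b = 2.5, n = 6
h = (b - a)/n = 0.250000

Simpson's rule: (h/3)[f(x₀) + 4f(x₁) + 2f(x₂) + ... + f(xₙ)]

x_0 = 1.0000, f(x_0) = 0.540302, coefficient = 1
x_1 = 1.2500, f(x_1) = 0.315322, coefficient = 4
x_2 = 1.5000, f(x_2) = 0.070737, coefficient = 2
x_3 = 1.7500, f(x_3) = -0.178246, coefficient = 4
x_4 = 2.0000, f(x_4) = -0.416147, coefficient = 2
x_5 = 2.2500, f(x_5) = -0.628174, coefficient = 4
x_6 = 2.5000, f(x_6) = -0.801144, coefficient = 1

I ≈ (0.250000/3) × -2.916050 = -0.243004
Exact value: -0.242999
Error: 0.000005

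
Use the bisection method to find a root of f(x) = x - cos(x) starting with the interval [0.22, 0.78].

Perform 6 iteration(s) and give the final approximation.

f(x) = x - cos(x)
Initial interval: [0.22, 0.78]

Iteration 1:
  c_1 = (0.220000 + 0.780000)/2 = 0.500000
  f(c_1) = f(0.500000) = -0.377583
  f(a) × f(c) ≥ 0, new interval: [0.500000, 0.780000]
Iteration 2:
  c_2 = (0.500000 + 0.780000)/2 = 0.640000
  f(c_2) = f(0.640000) = -0.162096
  f(a) × f(c) ≥ 0, new interval: [0.640000, 0.780000]
Iteration 3:
  c_3 = (0.640000 + 0.780000)/2 = 0.710000
  f(c_3) = f(0.710000) = -0.048362
  f(a) × f(c) ≥ 0, new interval: [0.710000, 0.780000]
Iteration 4:
  c_4 = (0.710000 + 0.780000)/2 = 0.745000
  f(c_4) = f(0.745000) = 0.009912
  f(a) × f(c) < 0, new interval: [0.710000, 0.745000]
Iteration 5:
  c_5 = (0.710000 + 0.745000)/2 = 0.727500
  f(c_5) = f(0.727500) = -0.019339
  f(a) × f(c) ≥ 0, new interval: [0.727500, 0.745000]
Iteration 6:
  c_6 = (0.727500 + 0.745000)/2 = 0.736250
  f(c_6) = f(0.736250) = -0.004742
  f(a) × f(c) ≥ 0, new interval: [0.736250, 0.745000]

After 6 iteration(s), the approximation is c_6 = 0.736250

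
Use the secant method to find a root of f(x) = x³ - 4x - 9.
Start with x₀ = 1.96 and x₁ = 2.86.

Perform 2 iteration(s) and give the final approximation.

f(x) = x³ - 4x - 9
x₀ = 1.96, x₁ = 2.86

Secant formula: x_{n+1} = x_n - f(x_n)(x_n - x_{n-1})/(f(x_n) - f(x_{n-1}))

Iteration 1:
  f(1.960000) = -9.310464
  f(2.860000) = 2.953656
  x_2 = 2.860000 - 2.953656×(2.860000 - 1.960000)/(2.953656 - (-9.310464))
       = 2.643247
Iteration 2:
  f(2.860000) = 2.953656
  f(2.643247) = -1.105277
  x_3 = 2.643247 - (-1.105277)×(2.643247 - 2.860000)/(-1.105277 - 2.953656)
       = 2.702270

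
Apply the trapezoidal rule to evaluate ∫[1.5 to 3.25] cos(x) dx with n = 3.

f(x) = cos(x)
a = 1.5, b = 3.25, n = 3
h = (b - a)/n = 0.583333

Trapezoidal rule: (h/2)[f(x₀) + 2f(x₁) + 2f(x₂) + ... + f(xₙ)]

x_0 = 1.5000, f(x_0) = 0.070737, coefficient = 1
x_1 = 2.0833, f(x_1) = -0.490390, coefficient = 2
x_2 = 2.6667, f(x_2) = -0.889327, coefficient = 2
x_3 = 3.2500, f(x_3) = -0.994130, coefficient = 1

I ≈ (0.583333/2) × -3.682825 = -1.074157
Exact value: -1.105690
Error: 0.031533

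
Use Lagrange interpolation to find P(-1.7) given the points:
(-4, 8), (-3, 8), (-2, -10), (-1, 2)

Lagrange interpolation formula:
P(x) = Σ yᵢ × Lᵢ(x)
where Lᵢ(x) = Π_{j≠i} (x - xⱼ)/(xᵢ - xⱼ)

L_0(-1.7) = (-1.7 - (-3))/(-4 - (-3)) × (-1.7 - (-2))/(-4 - (-2)) × (-1.7 - (-1))/(-4 - (-1)) = 0.045500
L_1(-1.7) = (-1.7 - (-4))/(-3 - (-4)) × (-1.7 - (-2))/(-3 - (-2)) × (-1.7 - (-1))/(-3 - (-1)) = -0.241500
L_2(-1.7) = (-1.7 - (-4))/(-2 - (-4)) × (-1.7 - (-3))/(-2 - (-3)) × (-1.7 - (-1))/(-2 - (-1)) = 1.046500
L_3(-1.7) = (-1.7 - (-4))/(-1 - (-4)) × (-1.7 - (-3))/(-1 - (-3)) × (-1.7 - (-2))/(-1 - (-2)) = 0.149500

P(-1.7) = 8×L_0(-1.7) + 8×L_1(-1.7) + (-10)×L_2(-1.7) + 2×L_3(-1.7)
P(-1.7) = -11.734000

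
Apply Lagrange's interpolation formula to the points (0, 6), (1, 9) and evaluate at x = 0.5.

Lagrange interpolation formula:
P(x) = Σ yᵢ × Lᵢ(x)
where Lᵢ(x) = Π_{j≠i} (x - xⱼ)/(xᵢ - xⱼ)

L_0(0.5) = (0.5 - 1)/(0 - 1) = 0.500000
L_1(0.5) = (0.5 - 0)/(1 - 0) = 0.500000

P(0.5) = 6×L_0(0.5) + 9×L_1(0.5)
P(0.5) = 7.500000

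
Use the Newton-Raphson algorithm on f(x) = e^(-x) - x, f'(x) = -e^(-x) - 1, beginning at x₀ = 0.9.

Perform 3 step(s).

f(x) = e^(-x) - x
f'(x) = -e^(-x) - 1
x₀ = 0.9

Newton-Raphson formula: x_{n+1} = x_n - f(x_n)/f'(x_n)

Iteration 1:
  f(0.900000) = -0.493430
  f'(0.900000) = -1.406570
  x_1 = 0.900000 - (-0.493430)/(-1.406570) = 0.549196
Iteration 2:
  f(0.549196) = 0.028218
  f'(0.549196) = -1.577414
  x_2 = 0.549196 - 0.028218/(-1.577414) = 0.567085
Iteration 3:
  f(0.567085) = 0.000092
  f'(0.567085) = -1.567177
  x_3 = 0.567085 - 0.000092/(-1.567177) = 0.567143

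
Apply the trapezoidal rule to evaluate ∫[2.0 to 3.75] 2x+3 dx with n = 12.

f(x) = 2x+3
a = 2.0, b = 3.75, n = 12
h = (b - a)/n = 0.145833

Trapezoidal rule: (h/2)[f(x₀) + 2f(x₁) + 2f(x₂) + ... + f(xₙ)]

x_0 = 2.0000, f(x_0) = 7.000000, coefficient = 1
x_1 = 2.1458, f(x_1) = 7.291667, coefficient = 2
x_2 = 2.2917, f(x_2) = 7.583333, coefficient = 2
x_3 = 2.4375, f(x_3) = 7.875000, coefficient = 2
x_4 = 2.5833, f(x_4) = 8.166667, coefficient = 2
x_5 = 2.7292, f(x_5) = 8.458333, coefficient = 2
x_6 = 2.8750, f(x_6) = 8.750000, coefficient = 2
x_7 = 3.0208, f(x_7) = 9.041667, coefficient = 2
x_8 = 3.1667, f(x_8) = 9.333333, coefficient = 2
x_9 = 3.3125, f(x_9) = 9.625000, coefficient = 2
x_10 = 3.4583, f(x_10) = 9.916667, coefficient = 2
x_11 = 3.6042, f(x_11) = 10.208333, coefficient = 2
x_12 = 3.7500, f(x_12) = 10.500000, coefficient = 1

I ≈ (0.145833/2) × 210.000000 = 15.312500
Exact value: 15.312500
Error: 0.000000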